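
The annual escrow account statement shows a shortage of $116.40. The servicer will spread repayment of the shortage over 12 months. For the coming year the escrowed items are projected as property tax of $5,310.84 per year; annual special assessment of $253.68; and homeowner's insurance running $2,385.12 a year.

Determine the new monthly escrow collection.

Property tax = $5,310.84/yr
Special assessment = $253.68/yr
Homeowner's insurance = $2,385.12/yr
Yearly total = $7,949.64
Base monthly escrow = $7,949.64 ÷ 12 = $662.47
Shortage spread = $116.40 / 12 = $9.70/mo
New monthly escrow = $662.47 + $9.70 = $672.17

$672.17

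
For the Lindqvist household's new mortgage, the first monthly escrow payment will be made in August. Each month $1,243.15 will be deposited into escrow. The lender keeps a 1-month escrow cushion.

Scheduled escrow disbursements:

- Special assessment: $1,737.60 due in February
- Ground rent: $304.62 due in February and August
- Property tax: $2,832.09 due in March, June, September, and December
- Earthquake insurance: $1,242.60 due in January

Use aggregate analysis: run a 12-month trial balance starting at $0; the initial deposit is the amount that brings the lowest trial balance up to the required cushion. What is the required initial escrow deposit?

$3,383.66

Cushion = 1 × $1,243.15 = $1,243.15
Trial balance (start $0, +$1,243.15 each month, − disbursements):
  Aug: +$1,243.15 − $304.62 → $938.53
  Sep: +$1,243.15 − $2,832.09 → -$650.41
  Oct: +$1,243.15 → $592.74
  Nov: +$1,243.15 → $1,835.89
  Dec: +$1,243.15 − $2,832.09 → $246.95
  Jan: +$1,243.15 − $1,242.60 → $247.50
  Feb: +$1,243.15 − $2,042.22 → -$551.57
  Mar: +$1,243.15 − $2,832.09 → -$2,140.51
  Apr: +$1,243.15 → -$897.36
  May: +$1,243.15 → $345.79
  Jun: +$1,243.15 − $2,832.09 → -$1,243.15
  Jul: +$1,243.15 → $0.00
Lowest trial balance = -$2,140.51 (Mar)
Initial deposit = cushion − low point = $1,243.15 − (-$2,140.51) = $3,383.66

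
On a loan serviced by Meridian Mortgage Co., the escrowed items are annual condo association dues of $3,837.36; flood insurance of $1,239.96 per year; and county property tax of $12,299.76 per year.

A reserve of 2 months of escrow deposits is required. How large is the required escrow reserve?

Condo association dues: $3,837.36 per year
Flood insurance: $1,239.96 per year
County property tax: $12,299.76 per year
Yearly total = $3,837.36 + $1,239.96 + $12,299.76 = $17,377.08
Base monthly escrow = $17,377.08 / 12 = $1,448.09
Cushion = 2 × $1,448.09 = $2,896.18

$2,896.18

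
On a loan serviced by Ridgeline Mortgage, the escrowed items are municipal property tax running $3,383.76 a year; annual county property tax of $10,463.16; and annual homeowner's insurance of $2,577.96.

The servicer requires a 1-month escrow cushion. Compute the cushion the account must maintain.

$1,368.74

Municipal property tax = $3,383.76/yr
County property tax = $10,463.16/yr
Homeowner's insurance = $2,577.96/yr
Total per year = $16,424.88
Base monthly escrow = $16,424.88 / 12 = $1,368.74
Reserve = 1 × $1,368.74 = $1,368.74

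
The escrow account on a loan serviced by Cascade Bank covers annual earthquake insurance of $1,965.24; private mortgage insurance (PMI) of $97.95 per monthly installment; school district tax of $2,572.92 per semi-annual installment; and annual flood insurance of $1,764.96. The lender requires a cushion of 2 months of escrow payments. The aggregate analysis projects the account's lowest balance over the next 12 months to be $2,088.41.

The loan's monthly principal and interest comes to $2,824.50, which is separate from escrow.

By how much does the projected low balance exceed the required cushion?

$413.17

Earthquake insurance — $1,965.24 annually
Private mortgage insurance (PMI) — $97.95 × 12 = $1,175.40 annually
School district tax — $2,572.92 × 2 = $5,145.84 annually
Flood insurance — $1,764.96 annually
Yearly total = $1,965.24 + $1,175.40 + $5,145.84 + $1,764.96 = $10,051.44
Monthly escrow = $10,051.44 ÷ 12 = $837.62
Cushion = 2 × $837.62 = $1,675.24
Excess over cushion: $2,088.41 − $1,675.24 = $413.17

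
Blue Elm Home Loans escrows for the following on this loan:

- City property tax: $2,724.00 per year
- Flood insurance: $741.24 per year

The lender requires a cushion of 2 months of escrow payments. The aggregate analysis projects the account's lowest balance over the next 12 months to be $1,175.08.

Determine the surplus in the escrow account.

$597.54

City property tax = $2,724.00/yr
Flood insurance = $741.24/yr
Yearly total = $2,724.00 + $741.24 = $3,465.24
Monthly escrow = $3,465.24 / 12 = $288.77
Cushion = 2 × $288.77 = $577.54
Surplus = $1,175.08 − $577.54 = $597.54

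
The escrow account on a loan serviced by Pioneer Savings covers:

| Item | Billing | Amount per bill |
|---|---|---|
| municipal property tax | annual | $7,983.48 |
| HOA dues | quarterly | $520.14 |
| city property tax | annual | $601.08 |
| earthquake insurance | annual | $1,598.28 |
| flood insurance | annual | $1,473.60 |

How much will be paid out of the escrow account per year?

Municipal property tax — $7,983.48/yr
HOA dues — $520.14 × 4 = $2,080.56/yr
City property tax — $601.08/yr
Earthquake insurance — $1,598.28/yr
Flood insurance — $1,473.60/yr
Annual escrow total = $13,737.00

$13,737.00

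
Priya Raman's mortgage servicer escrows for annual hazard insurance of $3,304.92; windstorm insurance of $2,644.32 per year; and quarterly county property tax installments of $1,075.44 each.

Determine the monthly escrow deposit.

Hazard insurance: $3,304.92
Windstorm insurance: $2,644.32
County property tax: $1,075.44 × 4 = $4,301.76
Annual escrow total = $10,251.00
Base monthly escrow = $10,251.00 ÷ 12 = $854.25

$854.25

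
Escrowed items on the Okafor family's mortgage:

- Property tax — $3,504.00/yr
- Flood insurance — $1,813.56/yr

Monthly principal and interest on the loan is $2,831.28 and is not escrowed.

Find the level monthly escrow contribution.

Property tax: $3,504.00/yr
Flood insurance: $1,813.56/yr
Total per year = $5,317.56
Per month = $5,317.56 ÷ 12 = $443.13

$443.13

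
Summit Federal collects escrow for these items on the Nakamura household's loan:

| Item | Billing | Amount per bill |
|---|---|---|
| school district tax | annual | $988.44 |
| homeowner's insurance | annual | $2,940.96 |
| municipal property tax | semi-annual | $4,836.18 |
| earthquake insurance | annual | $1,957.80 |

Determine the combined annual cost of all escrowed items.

$15,559.56

School district tax: $988.44
Homeowner's insurance: $2,940.96
Municipal property tax: $4,836.18 × 2 = $9,672.36
Earthquake insurance: $1,957.80
Total per year = $988.44 + $2,940.96 + $9,672.36 + $1,957.80 = $15,559.56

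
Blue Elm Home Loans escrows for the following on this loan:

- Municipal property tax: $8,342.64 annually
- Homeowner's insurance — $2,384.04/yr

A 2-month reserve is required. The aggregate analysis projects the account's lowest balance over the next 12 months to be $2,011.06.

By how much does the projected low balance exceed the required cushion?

$223.28

Municipal property tax — $8,342.64 annually
Homeowner's insurance — $2,384.04 annually
Combined annual = $8,342.64 + $2,384.04 = $10,726.68
Monthly escrow = $10,726.68 / 12 = $893.89
Required reserve = 2 × $893.89 = $1,787.78
Excess over cushion: $2,011.06 − $1,787.78 = $223.28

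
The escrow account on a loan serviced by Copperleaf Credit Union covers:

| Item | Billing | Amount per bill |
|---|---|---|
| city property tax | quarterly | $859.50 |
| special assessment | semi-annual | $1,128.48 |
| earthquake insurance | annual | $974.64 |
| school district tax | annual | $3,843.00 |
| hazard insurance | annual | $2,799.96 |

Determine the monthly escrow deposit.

City property tax: $859.50 × 4 = $3,438.00/yr
Special assessment: $1,128.48 × 2 = $2,256.96/yr
Earthquake insurance: $974.64/yr
School district tax: $3,843.00/yr
Hazard insurance: $2,799.96/yr
Yearly total = $3,438.00 + $2,256.96 + $974.64 + $3,843.00 + $2,799.96 = $13,312.56
Monthly = $13,312.56 / 12 = $1,109.38

$1,109.38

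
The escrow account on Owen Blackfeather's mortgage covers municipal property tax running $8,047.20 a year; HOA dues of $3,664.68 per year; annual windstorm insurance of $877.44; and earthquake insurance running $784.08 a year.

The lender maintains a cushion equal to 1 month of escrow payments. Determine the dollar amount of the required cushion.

$1,114.45

Municipal property tax: $8,047.20/yr
HOA dues: $3,664.68/yr
Windstorm insurance: $877.44/yr
Earthquake insurance: $784.08/yr
Yearly total = $13,373.40
Per month = $13,373.40 ÷ 12 = $1,114.45
Cushion = 1 × $1,114.45 = $1,114.45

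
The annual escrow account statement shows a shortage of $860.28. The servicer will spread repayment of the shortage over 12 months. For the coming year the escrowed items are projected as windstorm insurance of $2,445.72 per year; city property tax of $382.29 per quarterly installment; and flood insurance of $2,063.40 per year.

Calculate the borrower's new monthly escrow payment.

$574.88

Windstorm insurance: $2,445.72/yr
City property tax: $382.29 × 4 = $1,529.16/yr
Flood insurance: $2,063.40/yr
Yearly total = $2,445.72 + $1,529.16 + $2,063.40 = $6,038.28
Base monthly escrow = $6,038.28 ÷ 12 = $503.19
Shortage per month = $860.28 ÷ 12 = $71.69
Adjusted monthly = $503.19 + $71.69 = $574.88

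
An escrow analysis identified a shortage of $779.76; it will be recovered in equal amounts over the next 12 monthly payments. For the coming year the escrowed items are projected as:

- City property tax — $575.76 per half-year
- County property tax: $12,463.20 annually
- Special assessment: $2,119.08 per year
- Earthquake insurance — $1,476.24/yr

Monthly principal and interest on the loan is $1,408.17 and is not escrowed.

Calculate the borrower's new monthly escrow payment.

City property tax — $575.76 × 2 = $1,151.52
County property tax — $12,463.20
Special assessment — $2,119.08
Earthquake insurance — $1,476.24
Total per year = $1,151.52 + $12,463.20 + $2,119.08 + $1,476.24 = $17,210.04
Base monthly escrow = $17,210.04 ÷ 12 = $1,434.17
Shortage per month = $779.76 / 12 = $64.98
Adjusted monthly = $1,434.17 + $64.98 = $1,499.15

$1,499.15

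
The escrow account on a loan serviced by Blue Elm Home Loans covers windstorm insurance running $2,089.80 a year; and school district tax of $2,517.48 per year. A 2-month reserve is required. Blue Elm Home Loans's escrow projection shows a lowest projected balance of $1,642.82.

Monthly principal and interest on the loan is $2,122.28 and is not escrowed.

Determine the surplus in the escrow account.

$874.94

Windstorm insurance: $2,089.80/yr
School district tax: $2,517.48/yr
Yearly total = $2,089.80 + $2,517.48 = $4,607.28
Per month = $4,607.28 / 12 = $383.94
Required reserve = 2 × $383.94 = $767.88
Surplus = $1,642.82 − $767.88 = $874.94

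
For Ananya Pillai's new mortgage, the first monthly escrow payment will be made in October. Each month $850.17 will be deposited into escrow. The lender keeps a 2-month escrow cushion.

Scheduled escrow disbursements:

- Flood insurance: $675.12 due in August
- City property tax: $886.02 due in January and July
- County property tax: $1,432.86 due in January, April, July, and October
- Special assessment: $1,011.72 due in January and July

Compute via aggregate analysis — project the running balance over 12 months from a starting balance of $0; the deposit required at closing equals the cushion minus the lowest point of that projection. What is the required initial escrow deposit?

Cushion = 2 × $850.17 = $1,700.34
Trial balance (start $0, +$850.17 each month, − disbursements):
  Oct: +$850.17 − $1,432.86 → -$582.69
  Nov: +$850.17 → $267.48
  Dec: +$850.17 → $1,117.65
  Jan: +$850.17 − $3,330.60 → -$1,362.78
  Feb: +$850.17 → -$512.61
  Mar: +$850.17 → $337.56
  Apr: +$850.17 − $1,432.86 → -$245.13
  May: +$850.17 → $605.04
  Jun: +$850.17 → $1,455.21
  Jul: +$850.17 − $3,330.60 → -$1,025.22
  Aug: +$850.17 − $675.12 → -$850.17
  Sep: +$850.17 → $0.00
Lowest trial balance = -$1,362.78 (Jan)
Initial deposit = cushion − low point = $1,700.34 − (-$1,362.78) = $3,063.12

$3,063.12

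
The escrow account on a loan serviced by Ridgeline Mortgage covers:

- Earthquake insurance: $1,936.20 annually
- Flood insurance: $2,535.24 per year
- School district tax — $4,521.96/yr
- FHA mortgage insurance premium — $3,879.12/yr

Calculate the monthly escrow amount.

$1,072.71

Earthquake insurance — $1,936.20
Flood insurance — $2,535.24
School district tax — $4,521.96
FHA mortgage insurance premium — $3,879.12
Yearly total = $1,936.20 + $2,535.24 + $4,521.96 + $3,879.12 = $12,872.52
Per month = $12,872.52 / 12 = $1,072.71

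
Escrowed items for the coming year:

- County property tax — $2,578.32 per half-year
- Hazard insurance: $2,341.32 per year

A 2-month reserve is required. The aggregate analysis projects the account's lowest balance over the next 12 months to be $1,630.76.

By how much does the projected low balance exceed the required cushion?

$381.10

County property tax: $2,578.32 × 2 = $5,156.64 per year
Hazard insurance: $2,341.32 per year
Yearly total = $5,156.64 + $2,341.32 = $7,497.96
Per month = $7,497.96 / 12 = $624.83
Required cushion = 2 × $624.83 = $1,249.66
Surplus = $1,630.76 − $1,249.66 = $381.10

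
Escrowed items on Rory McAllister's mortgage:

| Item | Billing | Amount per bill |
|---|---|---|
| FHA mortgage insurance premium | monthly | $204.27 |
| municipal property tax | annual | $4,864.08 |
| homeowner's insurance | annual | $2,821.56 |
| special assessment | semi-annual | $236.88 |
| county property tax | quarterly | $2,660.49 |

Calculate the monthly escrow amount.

FHA mortgage insurance premium = $204.27 × 12 = $2,451.24
Municipal property tax = $4,864.08
Homeowner's insurance = $2,821.56
Special assessment = $236.88 × 2 = $473.76
County property tax = $2,660.49 × 4 = $10,641.96
Total per year = $21,252.60
Per month = $21,252.60 ÷ 12 = $1,771.05

$1,771.05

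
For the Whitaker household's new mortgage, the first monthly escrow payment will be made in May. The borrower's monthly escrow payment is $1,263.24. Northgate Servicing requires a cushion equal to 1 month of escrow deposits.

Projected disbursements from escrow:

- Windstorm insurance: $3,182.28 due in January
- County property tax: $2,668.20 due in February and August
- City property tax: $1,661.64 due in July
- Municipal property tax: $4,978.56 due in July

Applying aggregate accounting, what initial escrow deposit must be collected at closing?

$5,518.68

Cushion = 1 × $1,263.24 = $1,263.24
Trial balance (start $0, +$1,263.24 each month, − disbursements):
  May: +$1,263.24 → $1,263.24
  Jun: +$1,263.24 → $2,526.48
  Jul: +$1,263.24 − $6,640.20 → -$2,850.48
  Aug: +$1,263.24 − $2,668.20 → -$4,255.44
  Sep: +$1,263.24 → -$2,992.20
  Oct: +$1,263.24 → -$1,728.96
  Nov: +$1,263.24 → -$465.72
  Dec: +$1,263.24 → $797.52
  Jan: +$1,263.24 − $3,182.28 → -$1,121.52
  Feb: +$1,263.24 − $2,668.20 → -$2,526.48
  Mar: +$1,263.24 → -$1,263.24
  Apr: +$1,263.24 → $0.00
Lowest trial balance = -$4,255.44 (Aug)
Initial deposit = cushion − low point = $1,263.24 − (-$4,255.44) = $5,518.68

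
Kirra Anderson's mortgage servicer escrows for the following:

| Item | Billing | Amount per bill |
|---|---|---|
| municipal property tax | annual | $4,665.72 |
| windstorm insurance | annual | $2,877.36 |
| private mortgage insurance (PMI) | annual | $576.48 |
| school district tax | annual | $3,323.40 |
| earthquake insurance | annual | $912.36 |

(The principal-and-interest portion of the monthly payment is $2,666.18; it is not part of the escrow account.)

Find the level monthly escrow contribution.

Municipal property tax = $4,665.72
Windstorm insurance = $2,877.36
Private mortgage insurance (PMI) = $576.48
School district tax = $3,323.40
Earthquake insurance = $912.36
Total annual escrow = $12,355.32
Monthly = $12,355.32 / 12 = $1,029.61

$1,029.61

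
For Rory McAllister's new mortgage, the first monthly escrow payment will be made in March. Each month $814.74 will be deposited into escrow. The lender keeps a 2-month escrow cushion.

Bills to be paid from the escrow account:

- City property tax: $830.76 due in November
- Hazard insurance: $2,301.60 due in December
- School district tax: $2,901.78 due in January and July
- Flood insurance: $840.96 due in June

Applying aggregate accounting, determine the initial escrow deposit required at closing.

Cushion = 2 × $814.74 = $1,629.48
Trial balance (start $0, +$814.74 each month, − disbursements):
  Mar: +$814.74 → $814.74
  Apr: +$814.74 → $1,629.48
  May: +$814.74 → $2,444.22
  Jun: +$814.74 − $840.96 → $2,418.00
  Jul: +$814.74 − $2,901.78 → $330.96
  Aug: +$814.74 → $1,145.70
  Sep: +$814.74 → $1,960.44
  Oct: +$814.74 → $2,775.18
  Nov: +$814.74 − $830.76 → $2,759.16
  Dec: +$814.74 − $2,301.60 → $1,272.30
  Jan: +$814.74 − $2,901.78 → -$814.74
  Feb: +$814.74 → $0.00
Lowest trial balance = -$814.74 (Jan)
Initial deposit = cushion − low point = $1,629.48 − (-$814.74) = $2,444.22

$2,444.22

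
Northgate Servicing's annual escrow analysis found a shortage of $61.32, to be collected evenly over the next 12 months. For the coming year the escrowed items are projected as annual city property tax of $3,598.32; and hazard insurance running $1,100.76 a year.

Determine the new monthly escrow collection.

$396.70

City property tax = $3,598.32
Hazard insurance = $1,100.76
Yearly total = $4,699.08
Monthly escrow = $4,699.08 / 12 = $391.59
Monthly shortage recovery: $61.32 / 12 = $5.11
Adjusted monthly = $391.59 + $5.11 = $396.70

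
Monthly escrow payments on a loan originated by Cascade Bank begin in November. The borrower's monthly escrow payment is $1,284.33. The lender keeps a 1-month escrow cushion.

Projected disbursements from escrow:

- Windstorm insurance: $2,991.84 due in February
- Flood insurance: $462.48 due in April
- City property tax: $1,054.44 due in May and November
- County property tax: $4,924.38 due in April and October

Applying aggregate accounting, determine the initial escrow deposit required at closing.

$3,011.49

Cushion = 1 × $1,284.33 = $1,284.33
Trial balance (start $0, +$1,284.33 each month, − disbursements):
  Nov: +$1,284.33 − $1,054.44 → $229.89
  Dec: +$1,284.33 → $1,514.22
  Jan: +$1,284.33 → $2,798.55
  Feb: +$1,284.33 − $2,991.84 → $1,091.04
  Mar: +$1,284.33 → $2,375.37
  Apr: +$1,284.33 − $5,386.86 → -$1,727.16
  May: +$1,284.33 − $1,054.44 → -$1,497.27
  Jun: +$1,284.33 → -$212.94
  Jul: +$1,284.33 → $1,071.39
  Aug: +$1,284.33 → $2,355.72
  Sep: +$1,284.33 → $3,640.05
  Oct: +$1,284.33 − $4,924.38 → $0.00
Lowest trial balance = -$1,727.16 (Apr)
Initial deposit = cushion − low point = $1,284.33 − (-$1,727.16) = $3,011.49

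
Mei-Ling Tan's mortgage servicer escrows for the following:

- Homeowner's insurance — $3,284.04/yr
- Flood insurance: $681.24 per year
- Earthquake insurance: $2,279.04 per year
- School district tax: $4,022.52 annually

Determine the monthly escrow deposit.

Homeowner's insurance = $3,284.04
Flood insurance = $681.24
Earthquake insurance = $2,279.04
School district tax = $4,022.52
Total per year = $3,284.04 + $681.24 + $2,279.04 + $4,022.52 = $10,266.84
Monthly = $10,266.84 ÷ 12 = $855.57

$855.57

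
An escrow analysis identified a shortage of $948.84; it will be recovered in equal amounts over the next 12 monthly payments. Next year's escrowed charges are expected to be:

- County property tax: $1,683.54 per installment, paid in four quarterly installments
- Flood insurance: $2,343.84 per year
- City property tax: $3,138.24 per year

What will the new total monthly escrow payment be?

County property tax = $1,683.54 × 4 = $6,734.16
Flood insurance = $2,343.84
City property tax = $3,138.24
Combined annual = $12,216.24
Monthly escrow = $12,216.24 ÷ 12 = $1,018.02
Shortage spread = $948.84 / 12 = $79.07/mo
New monthly escrow = $1,018.02 + $79.07 = $1,097.09

$1,097.09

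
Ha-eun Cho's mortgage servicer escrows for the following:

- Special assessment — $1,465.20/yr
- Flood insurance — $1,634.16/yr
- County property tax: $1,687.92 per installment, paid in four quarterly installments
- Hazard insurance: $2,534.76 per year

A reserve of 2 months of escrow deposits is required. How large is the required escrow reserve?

Special assessment — $1,465.20
Flood insurance — $1,634.16
County property tax — $1,687.92 × 4 = $6,751.68
Hazard insurance — $2,534.76
Annual escrow total = $12,385.80
Monthly = $12,385.80 ÷ 12 = $1,032.15
Cushion = 2 × $1,032.15 = $2,064.30

$2,064.30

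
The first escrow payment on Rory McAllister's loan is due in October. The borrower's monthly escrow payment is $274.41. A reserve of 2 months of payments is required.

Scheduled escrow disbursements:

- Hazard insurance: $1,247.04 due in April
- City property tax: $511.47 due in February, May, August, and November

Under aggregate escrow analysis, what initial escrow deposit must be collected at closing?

$1,134.99

Cushion = 2 × $274.41 = $548.82
Trial balance (start $0, +$274.41 each month, − disbursements):
  Oct: +$274.41 → $274.41
  Nov: +$274.41 − $511.47 → $37.35
  Dec: +$274.41 → $311.76
  Jan: +$274.41 → $586.17
  Feb: +$274.41 − $511.47 → $349.11
  Mar: +$274.41 → $623.52
  Apr: +$274.41 − $1,247.04 → -$349.11
  May: +$274.41 − $511.47 → -$586.17
  Jun: +$274.41 → -$311.76
  Jul: +$274.41 → -$37.35
  Aug: +$274.41 − $511.47 → -$274.41
  Sep: +$274.41 → $0.00
Lowest trial balance = -$586.17 (May)
Initial deposit = cushion − low point = $548.82 − (-$586.17) = $1,134.99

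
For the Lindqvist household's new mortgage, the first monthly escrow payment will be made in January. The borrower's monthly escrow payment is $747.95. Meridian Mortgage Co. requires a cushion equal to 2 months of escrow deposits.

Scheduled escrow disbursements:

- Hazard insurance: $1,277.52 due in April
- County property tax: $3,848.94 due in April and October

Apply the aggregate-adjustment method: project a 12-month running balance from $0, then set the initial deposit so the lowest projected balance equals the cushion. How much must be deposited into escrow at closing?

Cushion = 2 × $747.95 = $1,495.90
Trial balance (start $0, +$747.95 each month, − disbursements):
  Jan: +$747.95 → $747.95
  Feb: +$747.95 → $1,495.90
  Mar: +$747.95 → $2,243.85
  Apr: +$747.95 − $5,126.46 → -$2,134.66
  May: +$747.95 → -$1,386.71
  Jun: +$747.95 → -$638.76
  Jul: +$747.95 → $109.19
  Aug: +$747.95 → $857.14
  Sep: +$747.95 → $1,605.09
  Oct: +$747.95 − $3,848.94 → -$1,495.90
  Nov: +$747.95 → -$747.95
  Dec: +$747.95 → $0.00
Lowest trial balance = -$2,134.66 (Apr)
Initial deposit = cushion − low point = $1,495.90 − (-$2,134.66) = $3,630.56

$3,630.56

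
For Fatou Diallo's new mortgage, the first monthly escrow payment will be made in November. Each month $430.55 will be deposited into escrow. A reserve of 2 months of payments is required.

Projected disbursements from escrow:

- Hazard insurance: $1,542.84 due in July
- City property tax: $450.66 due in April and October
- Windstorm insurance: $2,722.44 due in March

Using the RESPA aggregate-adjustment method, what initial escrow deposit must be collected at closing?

$1,702.09

Cushion = 2 × $430.55 = $861.10
Trial balance (start $0, +$430.55 each month, − disbursements):
  Nov: +$430.55 → $430.55
  Dec: +$430.55 → $861.10
  Jan: +$430.55 → $1,291.65
  Feb: +$430.55 → $1,722.20
  Mar: +$430.55 − $2,722.44 → -$569.69
  Apr: +$430.55 − $450.66 → -$589.80
  May: +$430.55 → -$159.25
  Jun: +$430.55 → $271.30
  Jul: +$430.55 − $1,542.84 → -$840.99
  Aug: +$430.55 → -$410.44
  Sep: +$430.55 → $20.11
  Oct: +$430.55 − $450.66 → $0.00
Lowest trial balance = -$840.99 (Jul)
Initial deposit = cushion − low point = $861.10 − (-$840.99) = $1,702.09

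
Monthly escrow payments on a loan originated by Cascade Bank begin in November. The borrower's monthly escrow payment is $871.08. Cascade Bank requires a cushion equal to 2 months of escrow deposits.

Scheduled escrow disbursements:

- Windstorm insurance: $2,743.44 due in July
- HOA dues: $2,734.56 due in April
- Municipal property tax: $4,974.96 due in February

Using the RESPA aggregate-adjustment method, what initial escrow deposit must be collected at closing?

$4,355.40

Cushion = 2 × $871.08 = $1,742.16
Trial balance (start $0, +$871.08 each month, − disbursements):
  Nov: +$871.08 → $871.08
  Dec: +$871.08 → $1,742.16
  Jan: +$871.08 → $2,613.24
  Feb: +$871.08 − $4,974.96 → -$1,490.64
  Mar: +$871.08 → -$619.56
  Apr: +$871.08 − $2,734.56 → -$2,483.04
  May: +$871.08 → -$1,611.96
  Jun: +$871.08 → -$740.88
  Jul: +$871.08 − $2,743.44 → -$2,613.24
  Aug: +$871.08 → -$1,742.16
  Sep: +$871.08 → -$871.08
  Oct: +$871.08 → $0.00
Lowest trial balance = -$2,613.24 (Jul)
Initial deposit = cushion − low point = $1,742.16 − (-$2,613.24) = $4,355.40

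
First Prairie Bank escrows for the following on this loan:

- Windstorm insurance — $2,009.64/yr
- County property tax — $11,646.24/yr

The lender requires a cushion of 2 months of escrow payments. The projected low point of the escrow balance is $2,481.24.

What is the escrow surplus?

Windstorm insurance = $2,009.64
County property tax = $11,646.24
Total per year = $13,655.88
Monthly escrow = $13,655.88 ÷ 12 = $1,137.99
Cushion = 2 × $1,137.99 = $2,275.98
Excess over cushion: $2,481.24 − $2,275.98 = $205.26

$205.26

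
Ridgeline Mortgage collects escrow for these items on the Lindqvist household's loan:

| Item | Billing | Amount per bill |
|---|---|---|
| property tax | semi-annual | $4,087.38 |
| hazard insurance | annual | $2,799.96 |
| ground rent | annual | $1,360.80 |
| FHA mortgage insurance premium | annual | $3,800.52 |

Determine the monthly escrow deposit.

Property tax — $4,087.38 × 2 = $8,174.76 per year
Hazard insurance — $2,799.96 per year
Ground rent — $1,360.80 per year
FHA mortgage insurance premium — $3,800.52 per year
Annual escrow total = $16,136.04
Base monthly escrow = $16,136.04 ÷ 12 = $1,344.67

$1,344.67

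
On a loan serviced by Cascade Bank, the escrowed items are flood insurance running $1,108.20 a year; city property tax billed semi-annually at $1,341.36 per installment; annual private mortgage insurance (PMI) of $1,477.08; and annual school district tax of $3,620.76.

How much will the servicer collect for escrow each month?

$740.73

Flood insurance: $1,108.20
City property tax: $1,341.36 × 2 = $2,682.72
Private mortgage insurance (PMI): $1,477.08
School district tax: $3,620.76
Total annual escrow = $1,108.20 + $2,682.72 + $1,477.08 + $3,620.76 = $8,888.76
Per month = $8,888.76 ÷ 12 = $740.73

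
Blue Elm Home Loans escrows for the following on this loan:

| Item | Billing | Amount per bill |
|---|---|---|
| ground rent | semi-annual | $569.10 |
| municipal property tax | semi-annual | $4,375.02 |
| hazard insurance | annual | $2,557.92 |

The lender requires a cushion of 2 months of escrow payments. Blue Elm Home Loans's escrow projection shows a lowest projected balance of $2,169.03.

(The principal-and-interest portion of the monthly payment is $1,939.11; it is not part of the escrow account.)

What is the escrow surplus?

$94.67

Ground rent — $569.10 × 2 = $1,138.20 per year
Municipal property tax — $4,375.02 × 2 = $8,750.04 per year
Hazard insurance — $2,557.92 per year
Yearly total = $12,446.16
Monthly = $12,446.16 ÷ 12 = $1,037.18
Cushion = 2 × $1,037.18 = $2,074.36
Surplus = $2,169.03 − $2,074.36 = $94.67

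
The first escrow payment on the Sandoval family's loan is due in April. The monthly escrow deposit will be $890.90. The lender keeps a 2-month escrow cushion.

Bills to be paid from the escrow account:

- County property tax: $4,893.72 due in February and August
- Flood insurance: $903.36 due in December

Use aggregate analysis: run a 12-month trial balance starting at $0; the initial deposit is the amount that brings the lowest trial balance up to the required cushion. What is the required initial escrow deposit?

$2,672.70

Cushion = 2 × $890.90 = $1,781.80
Trial balance (start $0, +$890.90 each month, − disbursements):
  Apr: +$890.90 → $890.90
  May: +$890.90 → $1,781.80
  Jun: +$890.90 → $2,672.70
  Jul: +$890.90 → $3,563.60
  Aug: +$890.90 − $4,893.72 → -$439.22
  Sep: +$890.90 → $451.68
  Oct: +$890.90 → $1,342.58
  Nov: +$890.90 → $2,233.48
  Dec: +$890.90 − $903.36 → $2,221.02
  Jan: +$890.90 → $3,111.92
  Feb: +$890.90 − $4,893.72 → -$890.90
  Mar: +$890.90 → $0.00
Lowest trial balance = -$890.90 (Feb)
Initial deposit = cushion − low point = $1,781.80 − (-$890.90) = $2,672.70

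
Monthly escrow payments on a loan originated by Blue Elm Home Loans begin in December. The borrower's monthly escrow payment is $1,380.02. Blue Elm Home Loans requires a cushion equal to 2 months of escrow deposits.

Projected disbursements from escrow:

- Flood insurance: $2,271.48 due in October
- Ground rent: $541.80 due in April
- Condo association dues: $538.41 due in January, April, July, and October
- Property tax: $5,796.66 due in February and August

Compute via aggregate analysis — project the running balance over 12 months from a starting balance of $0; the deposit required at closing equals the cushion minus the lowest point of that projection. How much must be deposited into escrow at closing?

Cushion = 2 × $1,380.02 = $2,760.04
Trial balance (start $0, +$1,380.02 each month, − disbursements):
  Dec: +$1,380.02 → $1,380.02
  Jan: +$1,380.02 − $538.41 → $2,221.63
  Feb: +$1,380.02 − $5,796.66 → -$2,195.01
  Mar: +$1,380.02 → -$814.99
  Apr: +$1,380.02 − $1,080.21 → -$515.18
  May: +$1,380.02 → $864.84
  Jun: +$1,380.02 → $2,244.86
  Jul: +$1,380.02 − $538.41 → $3,086.47
  Aug: +$1,380.02 − $5,796.66 → -$1,330.17
  Sep: +$1,380.02 → $49.85
  Oct: +$1,380.02 − $2,809.89 → -$1,380.02
  Nov: +$1,380.02 → $0.00
Lowest trial balance = -$2,195.01 (Feb)
Initial deposit = cushion − low point = $2,760.04 − (-$2,195.01) = $4,955.05

$4,955.05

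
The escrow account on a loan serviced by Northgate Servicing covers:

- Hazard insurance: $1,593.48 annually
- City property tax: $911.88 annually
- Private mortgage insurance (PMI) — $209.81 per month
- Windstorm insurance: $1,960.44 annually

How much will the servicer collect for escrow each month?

$581.96

Hazard insurance — $1,593.48/yr
City property tax — $911.88/yr
Private mortgage insurance (PMI) — $209.81 × 12 = $2,517.72/yr
Windstorm insurance — $1,960.44/yr
Combined annual = $6,983.52
Monthly = $6,983.52 / 12 = $581.96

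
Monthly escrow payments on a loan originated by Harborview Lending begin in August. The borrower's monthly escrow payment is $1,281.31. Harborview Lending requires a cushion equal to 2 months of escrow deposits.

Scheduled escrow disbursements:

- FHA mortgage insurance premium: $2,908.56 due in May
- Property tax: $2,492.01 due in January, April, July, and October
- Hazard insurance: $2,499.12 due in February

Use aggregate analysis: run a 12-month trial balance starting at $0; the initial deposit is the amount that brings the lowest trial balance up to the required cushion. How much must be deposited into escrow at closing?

Cushion = 2 × $1,281.31 = $2,562.62
Trial balance (start $0, +$1,281.31 each month, − disbursements):
  Aug: +$1,281.31 → $1,281.31
  Sep: +$1,281.31 → $2,562.62
  Oct: +$1,281.31 − $2,492.01 → $1,351.92
  Nov: +$1,281.31 → $2,633.23
  Dec: +$1,281.31 → $3,914.54
  Jan: +$1,281.31 − $2,492.01 → $2,703.84
  Feb: +$1,281.31 − $2,499.12 → $1,486.03
  Mar: +$1,281.31 → $2,767.34
  Apr: +$1,281.31 − $2,492.01 → $1,556.64
  May: +$1,281.31 − $2,908.56 → -$70.61
  Jun: +$1,281.31 → $1,210.70
  Jul: +$1,281.31 − $2,492.01 → $0.00
Lowest trial balance = -$70.61 (May)
Initial deposit = cushion − low point = $2,562.62 − (-$70.61) = $2,633.23

$2,633.23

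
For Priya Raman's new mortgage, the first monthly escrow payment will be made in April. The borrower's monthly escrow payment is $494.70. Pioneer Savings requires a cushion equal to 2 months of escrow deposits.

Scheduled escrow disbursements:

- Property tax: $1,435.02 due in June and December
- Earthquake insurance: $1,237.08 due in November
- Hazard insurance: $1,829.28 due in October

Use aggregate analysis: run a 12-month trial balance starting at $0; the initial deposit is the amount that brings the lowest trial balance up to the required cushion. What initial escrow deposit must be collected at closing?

Cushion = 2 × $494.70 = $989.40
Trial balance (start $0, +$494.70 each month, − disbursements):
  Apr: +$494.70 → $494.70
  May: +$494.70 → $989.40
  Jun: +$494.70 − $1,435.02 → $49.08
  Jul: +$494.70 → $543.78
  Aug: +$494.70 → $1,038.48
  Sep: +$494.70 → $1,533.18
  Oct: +$494.70 − $1,829.28 → $198.60
  Nov: +$494.70 − $1,237.08 → -$543.78
  Dec: +$494.70 − $1,435.02 → -$1,484.10
  Jan: +$494.70 → -$989.40
  Feb: +$494.70 → -$494.70
  Mar: +$494.70 → $0.00
Lowest trial balance = -$1,484.10 (Dec)
Initial deposit = cushion − low point = $989.40 − (-$1,484.10) = $2,473.50

$2,473.50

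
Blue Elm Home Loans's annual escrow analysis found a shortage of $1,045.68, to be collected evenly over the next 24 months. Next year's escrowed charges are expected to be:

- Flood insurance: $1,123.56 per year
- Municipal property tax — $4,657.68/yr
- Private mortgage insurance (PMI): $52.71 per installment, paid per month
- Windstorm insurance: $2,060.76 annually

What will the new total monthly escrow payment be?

$749.78

Flood insurance = $1,123.56/yr
Municipal property tax = $4,657.68/yr
Private mortgage insurance (PMI) = $52.71 × 12 = $632.52/yr
Windstorm insurance = $2,060.76/yr
Combined annual = $8,474.52
Per month = $8,474.52 ÷ 12 = $706.21
Shortage spread = $1,045.68 ÷ 24 = $43.57/mo
Adjusted monthly = $706.21 + $43.57 = $749.78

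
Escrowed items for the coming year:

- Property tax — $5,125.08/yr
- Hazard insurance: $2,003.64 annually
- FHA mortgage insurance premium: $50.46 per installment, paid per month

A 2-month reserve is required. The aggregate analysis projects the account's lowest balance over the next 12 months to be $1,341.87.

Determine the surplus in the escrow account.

Property tax: $5,125.08
Hazard insurance: $2,003.64
FHA mortgage insurance premium: $50.46 × 12 = $605.52
Combined annual = $7,734.24
Monthly = $7,734.24 ÷ 12 = $644.52
Required cushion = 2 × $644.52 = $1,289.04
Excess over cushion: $1,341.87 − $1,289.04 = $52.83

$52.83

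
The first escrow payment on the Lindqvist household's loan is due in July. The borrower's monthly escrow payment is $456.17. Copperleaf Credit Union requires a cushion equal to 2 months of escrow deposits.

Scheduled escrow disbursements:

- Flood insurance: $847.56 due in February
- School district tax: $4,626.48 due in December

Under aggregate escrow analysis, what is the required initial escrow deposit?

$2,801.80

Cushion = 2 × $456.17 = $912.34
Trial balance (start $0, +$456.17 each month, − disbursements):
  Jul: +$456.17 → $456.17
  Aug: +$456.17 → $912.34
  Sep: +$456.17 → $1,368.51
  Oct: +$456.17 → $1,824.68
  Nov: +$456.17 → $2,280.85
  Dec: +$456.17 − $4,626.48 → -$1,889.46
  Jan: +$456.17 → -$1,433.29
  Feb: +$456.17 − $847.56 → -$1,824.68
  Mar: +$456.17 → -$1,368.51
  Apr: +$456.17 → -$912.34
  May: +$456.17 → -$456.17
  Jun: +$456.17 → $0.00
Lowest trial balance = -$1,889.46 (Dec)
Initial deposit = cushion − low point = $912.34 − (-$1,889.46) = $2,801.80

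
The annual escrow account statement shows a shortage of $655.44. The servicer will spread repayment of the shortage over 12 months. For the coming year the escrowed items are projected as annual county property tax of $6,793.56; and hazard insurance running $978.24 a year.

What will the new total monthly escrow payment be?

$702.27

County property tax = $6,793.56
Hazard insurance = $978.24
Annual escrow total = $7,771.80
Per month = $7,771.80 ÷ 12 = $647.65
Shortage spread = $655.44 / 12 = $54.62/mo
Adjusted monthly = $647.65 + $54.62 = $702.27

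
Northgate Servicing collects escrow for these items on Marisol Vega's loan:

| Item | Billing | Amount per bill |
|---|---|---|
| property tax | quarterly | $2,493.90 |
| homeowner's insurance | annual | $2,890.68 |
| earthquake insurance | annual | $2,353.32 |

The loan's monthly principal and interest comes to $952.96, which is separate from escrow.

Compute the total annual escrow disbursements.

$15,219.60

Property tax = $2,493.90 × 4 = $9,975.60/yr
Homeowner's insurance = $2,890.68/yr
Earthquake insurance = $2,353.32/yr
Yearly total = $15,219.60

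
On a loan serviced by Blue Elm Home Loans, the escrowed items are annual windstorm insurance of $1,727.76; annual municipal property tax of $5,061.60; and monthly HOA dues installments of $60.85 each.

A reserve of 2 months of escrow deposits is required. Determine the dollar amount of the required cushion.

$1,253.26

Windstorm insurance = $1,727.76 annually
Municipal property tax = $5,061.60 annually
HOA dues = $60.85 × 12 = $730.20 annually
Total annual escrow = $1,727.76 + $5,061.60 + $730.20 = $7,519.56
Monthly escrow = $7,519.56 / 12 = $626.63
Cushion = 2 × $626.63 = $1,253.26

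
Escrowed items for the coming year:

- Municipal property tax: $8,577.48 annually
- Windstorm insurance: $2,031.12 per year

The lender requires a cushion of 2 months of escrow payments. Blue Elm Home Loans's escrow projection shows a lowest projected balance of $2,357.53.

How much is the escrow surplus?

Municipal property tax — $8,577.48/yr
Windstorm insurance — $2,031.12/yr
Total annual escrow = $8,577.48 + $2,031.12 = $10,608.60
Per month = $10,608.60 ÷ 12 = $884.05
Cushion = 2 × $884.05 = $1,768.10
Surplus = $2,357.53 − $1,768.10 = $589.43

$589.43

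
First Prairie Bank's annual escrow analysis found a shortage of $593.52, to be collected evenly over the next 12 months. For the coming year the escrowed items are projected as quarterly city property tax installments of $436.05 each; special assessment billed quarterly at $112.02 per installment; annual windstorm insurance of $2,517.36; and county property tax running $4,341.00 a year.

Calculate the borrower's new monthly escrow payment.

City property tax — $436.05 × 4 = $1,744.20 annually
Special assessment — $112.02 × 4 = $448.08 annually
Windstorm insurance — $2,517.36 annually
County property tax — $4,341.00 annually
Total per year = $1,744.20 + $448.08 + $2,517.36 + $4,341.00 = $9,050.64
Per month = $9,050.64 ÷ 12 = $754.22
Monthly shortage recovery: $593.52 / 12 = $49.46
Adjusted monthly = $754.22 + $49.46 = $803.68

$803.68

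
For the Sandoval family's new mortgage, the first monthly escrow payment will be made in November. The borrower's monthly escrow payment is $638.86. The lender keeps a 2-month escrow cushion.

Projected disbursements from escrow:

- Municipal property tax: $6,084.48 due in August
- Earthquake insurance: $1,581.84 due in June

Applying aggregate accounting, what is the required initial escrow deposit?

Cushion = 2 × $638.86 = $1,277.72
Trial balance (start $0, +$638.86 each month, − disbursements):
  Nov: +$638.86 → $638.86
  Dec: +$638.86 → $1,277.72
  Jan: +$638.86 → $1,916.58
  Feb: +$638.86 → $2,555.44
  Mar: +$638.86 → $3,194.30
  Apr: +$638.86 → $3,833.16
  May: +$638.86 → $4,472.02
  Jun: +$638.86 − $1,581.84 → $3,529.04
  Jul: +$638.86 → $4,167.90
  Aug: +$638.86 − $6,084.48 → -$1,277.72
  Sep: +$638.86 → -$638.86
  Oct: +$638.86 → $0.00
Lowest trial balance = -$1,277.72 (Aug)
Initial deposit = cushion − low point = $1,277.72 − (-$1,277.72) = $2,555.44

$2,555.44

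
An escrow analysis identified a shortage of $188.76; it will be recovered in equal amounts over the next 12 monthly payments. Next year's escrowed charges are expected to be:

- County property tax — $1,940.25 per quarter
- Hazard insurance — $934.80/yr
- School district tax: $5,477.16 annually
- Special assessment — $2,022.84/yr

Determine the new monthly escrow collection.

County property tax — $1,940.25 × 4 = $7,761.00
Hazard insurance — $934.80
School district tax — $5,477.16
Special assessment — $2,022.84
Annual escrow total = $16,195.80
Monthly = $16,195.80 / 12 = $1,349.65
Shortage spread = $188.76 ÷ 12 = $15.73/mo
Adjusted monthly = $1,349.65 + $15.73 = $1,365.38

$1,365.38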